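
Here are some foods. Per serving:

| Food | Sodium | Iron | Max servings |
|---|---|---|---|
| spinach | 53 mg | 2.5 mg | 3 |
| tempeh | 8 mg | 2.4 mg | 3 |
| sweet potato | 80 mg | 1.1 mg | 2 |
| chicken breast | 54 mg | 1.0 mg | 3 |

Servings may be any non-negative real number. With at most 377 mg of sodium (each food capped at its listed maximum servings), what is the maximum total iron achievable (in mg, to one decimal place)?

18.1 mg

Iron per mg sodium: tempeh 0.3, spinach 0.04717, chicken breast 0.01852, sweet potato 0.01375.
Take 3 servings of tempeh: uses 24 mg sodium, +7.2 mg iron (running total 7.2 mg).
Take 3 servings of spinach: uses 159 mg sodium, +7.5 mg iron (running total 14.7 mg).
Take 3 servings of chicken breast: uses 162 mg sodium, +3.0 mg iron (running total 17.7 mg).
Take 0.4 servings of sweet potato: uses 32 mg sodium, +0.4 mg iron (running total 18.1 mg).
Filling greedily by iron-per-mg sodium is optimal for one linear limit, giving 18.1 mg.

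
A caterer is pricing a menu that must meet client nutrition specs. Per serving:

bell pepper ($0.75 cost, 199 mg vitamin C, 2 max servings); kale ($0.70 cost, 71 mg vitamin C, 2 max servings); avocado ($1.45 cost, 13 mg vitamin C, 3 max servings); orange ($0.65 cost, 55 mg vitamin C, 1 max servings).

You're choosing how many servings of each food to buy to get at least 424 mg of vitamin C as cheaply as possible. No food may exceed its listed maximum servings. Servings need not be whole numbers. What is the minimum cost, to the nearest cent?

Cost per mg of vitamin C: bell pepper $0.0038, kale $0.0099, orange $0.0118, avocado $0.1115.
Take 2 servings of bell pepper: +398.0 mg vitamin C for $1.50 (total $1.50, still need 26.0 mg).
Take 0.3662 servings of kale: +26.0 mg vitamin C for $0.26 (total $1.76, still need 0.0 mg).
Greedy by cheapest-per-mg is optimal for a single linear constraint, so the minimum cost is $1.76.

$1.76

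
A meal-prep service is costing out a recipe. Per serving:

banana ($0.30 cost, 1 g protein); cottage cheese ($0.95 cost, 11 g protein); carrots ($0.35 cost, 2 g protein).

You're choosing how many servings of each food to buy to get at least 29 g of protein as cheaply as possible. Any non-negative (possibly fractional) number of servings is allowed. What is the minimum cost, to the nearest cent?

Cost per g of protein: cottage cheese $0.0864, carrots $0.1750, banana $0.3000.
With no serving limits, use only cottage cheese: 29 g / 11 g = 2.636 servings × $0.95 = $2.50.

$2.50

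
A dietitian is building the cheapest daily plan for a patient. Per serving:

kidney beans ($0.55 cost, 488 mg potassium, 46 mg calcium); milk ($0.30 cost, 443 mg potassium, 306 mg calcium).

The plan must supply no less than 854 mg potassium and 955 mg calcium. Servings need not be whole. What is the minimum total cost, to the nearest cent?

$0.94

With two linear requirements the optimum uses one or two foods; enumerate the corners.
kidney beans only: max(854/488, 955/46) = 20.76 servings → $11.42.
milk only: max(854/443, 955/306) = 3.121 servings → $0.94.
kidney beans + milk: intersection lies outside the first quadrant.
So the least-cost plan costs $0.94.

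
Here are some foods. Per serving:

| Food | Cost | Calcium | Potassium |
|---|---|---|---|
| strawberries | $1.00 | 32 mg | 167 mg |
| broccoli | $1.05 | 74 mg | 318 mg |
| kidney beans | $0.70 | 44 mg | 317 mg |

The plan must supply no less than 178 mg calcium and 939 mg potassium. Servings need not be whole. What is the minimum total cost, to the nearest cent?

With two linear requirements the optimum uses one or two foods; enumerate the corners.
strawberries only: max(178/32, 939/167) = 5.623 servings → $5.62.
broccoli only: max(178/74, 939/318) = 2.953 servings → $3.10.
kidney beans only: max(178/44, 939/317) = 4.045 servings → $2.83.
strawberries + broccoli: the both-tight solution has a negative serving — not a feasible corner.
strawberries + kidney beans with both tight: 5.404 servings and 0.1152 servings → $5.48.
broccoli + kidney beans with both tight: 1.596 servings and 1.361 servings → $2.63.
So the least-cost plan costs $2.63.

$2.63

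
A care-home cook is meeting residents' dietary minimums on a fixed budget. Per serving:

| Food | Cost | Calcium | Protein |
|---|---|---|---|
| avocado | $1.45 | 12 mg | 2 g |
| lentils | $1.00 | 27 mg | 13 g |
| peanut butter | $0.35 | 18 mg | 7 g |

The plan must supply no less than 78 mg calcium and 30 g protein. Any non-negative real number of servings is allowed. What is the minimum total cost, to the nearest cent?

At the optimum either one food covers both requirements or two foods hit both targets exactly; no other combination can be cheaper.
avocado only: max(78/12, 30/2) = 15 servings → $21.75.
lentils only: max(78/27, 30/13) = 2.889 servings → $2.89.
peanut butter only: max(78/18, 30/7) = 4.333 servings → $1.52.
avocado + lentils with both tight: 2 servings and 2 servings → $4.90.
avocado + peanut butter with both tight: 0.125 servings and 4.25 servings → $1.67.
lentils + peanut butter with both targets exact would need a negative amount; discard.
The minimum over all feasible corners is $1.52.

$1.52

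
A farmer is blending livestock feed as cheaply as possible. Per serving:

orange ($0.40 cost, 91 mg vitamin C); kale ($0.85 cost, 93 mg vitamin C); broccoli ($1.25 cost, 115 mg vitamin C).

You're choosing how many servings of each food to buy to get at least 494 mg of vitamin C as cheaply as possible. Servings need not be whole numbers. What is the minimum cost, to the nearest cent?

Cost per mg of vitamin C: orange $0.0044, kale $0.0091, broccoli $0.0109.
With no serving limits, use only orange: 494 mg / 91 mg = 5.429 servings × $0.40 = $2.17.

$2.17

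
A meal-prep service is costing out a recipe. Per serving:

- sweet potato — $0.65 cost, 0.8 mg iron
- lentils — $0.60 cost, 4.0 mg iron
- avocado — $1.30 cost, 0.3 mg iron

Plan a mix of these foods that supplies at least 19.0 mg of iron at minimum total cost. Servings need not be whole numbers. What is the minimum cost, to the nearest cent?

Cost per mg of iron: lentils $0.1500, sweet potato $0.8125, avocado $4.3333.
With no serving limits, use only lentils: 19.0 mg / 4.0 mg = 4.75 servings × $0.60 = $2.85.

$2.85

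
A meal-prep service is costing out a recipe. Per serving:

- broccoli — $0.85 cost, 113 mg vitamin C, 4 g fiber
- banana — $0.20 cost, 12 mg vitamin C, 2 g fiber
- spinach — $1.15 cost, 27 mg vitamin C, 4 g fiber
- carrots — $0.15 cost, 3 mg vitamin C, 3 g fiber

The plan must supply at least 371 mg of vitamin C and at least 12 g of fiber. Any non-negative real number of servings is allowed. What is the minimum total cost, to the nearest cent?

$2.79

For a min-cost LP with two ≥-constraints, a basic feasible solution has at most two positive variables.
broccoli only: max(371/113, 12/4) = 3.283 servings → $2.79.
banana only: max(371/12, 12/2) = 30.92 servings → $6.18.
spinach only: max(371/27, 12/4) = 13.74 servings → $15.80.
carrots only: max(371/3, 12/3) = 123.7 servings → $18.55.
broccoli + banana: intersection lies outside the first quadrant.
broccoli + spinach: the both-tight solution has a negative serving — not a feasible corner.
broccoli + carrots: intersection lies outside the first quadrant.
banana + spinach: the both-tight solution has a negative serving — not a feasible corner.
banana + carrots: intersection lies outside the first quadrant.
spinach + carrots with both targets exact would need a negative amount; discard.
Cheapest feasible corner: $2.79.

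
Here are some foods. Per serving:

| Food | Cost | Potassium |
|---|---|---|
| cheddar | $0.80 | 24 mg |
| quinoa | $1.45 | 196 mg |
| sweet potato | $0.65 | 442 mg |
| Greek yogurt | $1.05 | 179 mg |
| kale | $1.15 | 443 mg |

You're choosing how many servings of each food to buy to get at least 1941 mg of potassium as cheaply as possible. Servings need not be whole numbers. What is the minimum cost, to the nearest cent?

$2.85

Cost per mg of potassium: sweet potato $0.0015, kale $0.0026, Greek yogurt $0.0059, quinoa $0.0074, cheddar $0.0333.
With no serving limits, use only sweet potato: 1941 mg / 442 mg = 4.391 servings × $0.65 = $2.85.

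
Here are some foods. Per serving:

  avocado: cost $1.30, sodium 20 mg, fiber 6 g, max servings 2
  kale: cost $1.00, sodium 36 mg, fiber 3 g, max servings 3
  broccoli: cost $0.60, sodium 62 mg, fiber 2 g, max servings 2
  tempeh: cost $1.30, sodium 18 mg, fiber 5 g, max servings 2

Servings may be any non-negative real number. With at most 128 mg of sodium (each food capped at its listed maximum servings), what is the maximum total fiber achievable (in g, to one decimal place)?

26.3 g

Fiber per mg sodium: avocado 0.3, tempeh 0.2778, kale 0.08333, broccoli 0.03226.
Take 2 servings of avocado: uses 40 mg sodium, +12.0 g fiber (running total 12.0 g).
Take 2 servings of tempeh: uses 36 mg sodium, +10.0 g fiber (running total 22.0 g).
Take 1.444 servings of kale: uses 52 mg sodium, +4.3 g fiber (running total 26.3 g).
Filling greedily by fiber-per-mg sodium is optimal for one linear limit, giving 26.3 g.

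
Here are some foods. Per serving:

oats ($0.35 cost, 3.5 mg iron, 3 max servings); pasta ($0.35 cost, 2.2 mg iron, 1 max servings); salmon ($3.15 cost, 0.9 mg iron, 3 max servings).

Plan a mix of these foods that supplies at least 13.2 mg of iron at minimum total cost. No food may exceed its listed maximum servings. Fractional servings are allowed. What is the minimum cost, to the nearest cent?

$3.15

Cost per mg of iron: oats $0.1000, pasta $0.1591, salmon $3.5000.
Take 3 servings of oats: +10.5 mg iron for $1.05 (total $1.05, still need 2.7 mg).
Take 1 serving of pasta: +2.2 mg iron for $0.35 (total $1.40, still need 0.5 mg).
Take 0.5556 servings of salmon: +0.5 mg iron for $1.75 (total $3.15, still need 0.0 mg).
Filling from the cheapest source first is optimal under one linear minimum: $3.15.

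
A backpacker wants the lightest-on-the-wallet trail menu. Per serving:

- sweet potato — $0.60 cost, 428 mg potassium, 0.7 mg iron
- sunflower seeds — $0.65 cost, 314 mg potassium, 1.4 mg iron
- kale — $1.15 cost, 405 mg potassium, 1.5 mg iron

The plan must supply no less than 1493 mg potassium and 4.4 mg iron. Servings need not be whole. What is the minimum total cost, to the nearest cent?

$2.56

Two binding constraints pin down two serving amounts, so the optimal mix uses at most two foods. The candidates are each food alone (scaled to the tighter of potassium/iron) and each pair with both constraints tight.
sweet potato only: max(1493/428, 4.4/0.7) = 6.286 servings → $3.77.
sunflower seeds only: max(1493/314, 4.4/1.4) = 4.755 servings → $3.09.
kale only: max(1493/405, 4.4/1.5) = 3.686 servings → $4.24.
sweet potato + sunflower seeds with both tight: 1.868 servings and 2.209 servings → $2.56.
sweet potato + kale with both tight: 1.276 servings and 2.338 servings → $3.45.
sunflower seeds + kale with both targets exact would need a negative amount; discard.
Cheapest feasible corner: $2.56.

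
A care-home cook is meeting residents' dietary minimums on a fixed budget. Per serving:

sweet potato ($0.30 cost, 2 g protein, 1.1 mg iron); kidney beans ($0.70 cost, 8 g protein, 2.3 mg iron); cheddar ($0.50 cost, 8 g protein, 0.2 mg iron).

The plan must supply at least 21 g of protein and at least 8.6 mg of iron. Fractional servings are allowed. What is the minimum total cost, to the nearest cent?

An LP optimum is at a vertex; with two nutrient constraints at most two foods are used. Check each candidate.
sweet potato only: max(21/2, 8.6/1.1) = 10.5 servings → $3.15.
kidney beans only: max(21/8, 8.6/2.3) = 3.739 servings → $2.62.
cheddar only: max(21/8, 8.6/0.2) = 43 servings → $21.50.
sweet potato + kidney beans with both tight: 4.881 servings and 1.405 servings → $2.45.
sweet potato + cheddar with both tight: 7.69 servings and 0.7024 servings → $2.66.
kidney beans + cheddar with both targets exact would need a negative amount; discard.
So the least-cost plan costs $2.45.

$2.45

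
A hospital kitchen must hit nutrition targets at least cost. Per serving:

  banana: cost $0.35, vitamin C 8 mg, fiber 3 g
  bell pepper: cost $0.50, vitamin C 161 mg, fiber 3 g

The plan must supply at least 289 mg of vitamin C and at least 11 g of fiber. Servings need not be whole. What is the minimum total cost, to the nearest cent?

$1.54

An LP optimum is at a vertex; with two nutrient constraints at most two foods are used. Check each candidate.
banana only: max(289/8, 11/3) = 36.12 servings → $12.64.
bell pepper only: max(289/161, 11/3) = 3.667 servings → $1.83.
banana + bell pepper with both tight: 1.969 servings and 1.697 servings → $1.54.
So the least-cost plan costs $1.54.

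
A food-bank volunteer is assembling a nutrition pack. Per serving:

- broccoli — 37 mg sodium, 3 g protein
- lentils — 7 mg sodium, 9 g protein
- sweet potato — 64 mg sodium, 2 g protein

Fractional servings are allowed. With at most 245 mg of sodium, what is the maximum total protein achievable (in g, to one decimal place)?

Protein per mg sodium: lentils 1.286, broccoli 0.08108, sweet potato 0.03125.
With no serving limits, spend the whole sodium allowance on lentils: 245 mg / 7 mg × 9 g = 315.0 g.

315.0 g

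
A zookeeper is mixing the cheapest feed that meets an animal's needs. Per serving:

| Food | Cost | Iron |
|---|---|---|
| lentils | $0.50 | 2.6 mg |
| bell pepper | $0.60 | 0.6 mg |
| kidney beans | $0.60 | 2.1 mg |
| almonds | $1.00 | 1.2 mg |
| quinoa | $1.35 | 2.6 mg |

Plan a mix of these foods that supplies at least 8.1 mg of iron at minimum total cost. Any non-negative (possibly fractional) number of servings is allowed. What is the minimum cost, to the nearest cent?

Cost per mg of iron: lentils $0.1923, kidney beans $0.2857, quinoa $0.5192, almonds $0.8333, bell pepper $1.0000.
With no serving limits, use only lentils: 8.1 mg / 2.6 mg = 3.115 servings × $0.50 = $1.56.

$1.56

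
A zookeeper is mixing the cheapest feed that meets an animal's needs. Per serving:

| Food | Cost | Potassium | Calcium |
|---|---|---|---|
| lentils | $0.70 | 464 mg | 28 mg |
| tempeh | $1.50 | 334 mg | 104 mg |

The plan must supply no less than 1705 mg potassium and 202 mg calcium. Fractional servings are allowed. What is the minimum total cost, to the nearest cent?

This is a tiny linear program; its minimum lies at a vertex of the feasible set. List the vertices and price them.
lentils only: max(1705/464, 202/28) = 7.214 servings → $5.05.
tempeh only: max(1705/334, 202/104) = 5.105 servings → $7.66.
lentils + tempeh with both tight: 2.824 servings and 1.182 servings → $3.75.
The minimum over all feasible corners is $3.75.

$3.75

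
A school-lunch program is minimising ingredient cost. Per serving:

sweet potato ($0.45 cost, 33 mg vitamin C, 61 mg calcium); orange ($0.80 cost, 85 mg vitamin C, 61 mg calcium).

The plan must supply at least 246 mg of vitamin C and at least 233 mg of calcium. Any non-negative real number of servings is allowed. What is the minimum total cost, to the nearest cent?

sweet potato only: max(246/33, 233/61) = 7.455 servings → $3.35.
orange only: max(246/85, 233/61) = 3.82 servings → $3.06.
sweet potato + orange with both tight: 1.513 servings and 2.307 servings → $2.53.
The minimum over all feasible corners is $2.53.

$2.53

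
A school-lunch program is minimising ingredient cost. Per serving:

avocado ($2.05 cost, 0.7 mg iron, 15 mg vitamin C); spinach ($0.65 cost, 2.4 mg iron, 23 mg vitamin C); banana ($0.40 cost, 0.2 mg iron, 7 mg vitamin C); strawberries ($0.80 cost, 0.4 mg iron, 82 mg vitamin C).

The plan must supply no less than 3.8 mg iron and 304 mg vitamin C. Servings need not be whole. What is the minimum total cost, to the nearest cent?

$3.40

Check every corner: each single food scaled to meet both minima, and each pair solved so both constraints bind.
avocado only: max(3.8/0.7, 304/15) = 20.27 servings → $41.55.
spinach only: max(3.8/2.4, 304/23) = 13.22 servings → $8.59.
banana only: max(3.8/0.2, 304/7) = 43.43 servings → $17.37.
strawberries only: max(3.8/0.4, 304/82) = 9.5 servings → $7.60.
avocado + spinach: the both-tight solution has a negative serving — not a feasible corner.
avocado + banana: the both-tight solution has a negative serving — not a feasible corner.
avocado + strawberries with both tight: 3.696 servings and 3.031 servings → $10.00.
spinach + banana: the both-tight solution has a negative serving — not a feasible corner.
spinach + strawberries with both tight: 1.013 servings and 3.423 servings → $3.40.
banana + strawberries with both tight: 13.97 servings and 2.515 servings → $7.60.
The minimum over all feasible corners is $3.40.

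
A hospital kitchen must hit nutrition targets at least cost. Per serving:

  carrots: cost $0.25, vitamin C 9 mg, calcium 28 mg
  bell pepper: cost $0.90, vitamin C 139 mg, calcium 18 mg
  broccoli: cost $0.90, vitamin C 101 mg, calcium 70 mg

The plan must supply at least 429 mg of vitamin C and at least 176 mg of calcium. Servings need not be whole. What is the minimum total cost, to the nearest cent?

$3.30

For a min-cost LP with two ≥-constraints, a basic feasible solution has at most two positive variables.
carrots only: max(429/9, 176/28) = 47.67 servings → $11.92.
bell pepper only: max(429/139, 176/18) = 9.778 servings → $8.80.
broccoli only: max(429/101, 176/70) = 4.248 servings → $3.82.
carrots + bell pepper with both tight: 4.488 servings and 2.796 servings → $3.64.
carrots + broccoli: intersection lies outside the first quadrant.
bell pepper + broccoli with both tight: 1.549 servings and 2.116 servings → $3.30.
Cheapest feasible corner: $3.30.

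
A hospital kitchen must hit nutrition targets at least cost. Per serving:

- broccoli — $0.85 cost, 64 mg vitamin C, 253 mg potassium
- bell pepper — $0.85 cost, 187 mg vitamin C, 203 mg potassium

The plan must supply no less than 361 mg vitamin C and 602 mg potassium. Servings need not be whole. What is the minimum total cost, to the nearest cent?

Compare the cost at each extreme point of the feasible region.
broccoli only: max(361/64, 602/253) = 5.641 servings → $4.79.
bell pepper only: max(361/187, 602/203) = 2.966 servings → $2.52.
broccoli + bell pepper with both tight: 1.145 servings and 1.539 servings → $2.28.
So the least-cost plan costs $2.28.

$2.28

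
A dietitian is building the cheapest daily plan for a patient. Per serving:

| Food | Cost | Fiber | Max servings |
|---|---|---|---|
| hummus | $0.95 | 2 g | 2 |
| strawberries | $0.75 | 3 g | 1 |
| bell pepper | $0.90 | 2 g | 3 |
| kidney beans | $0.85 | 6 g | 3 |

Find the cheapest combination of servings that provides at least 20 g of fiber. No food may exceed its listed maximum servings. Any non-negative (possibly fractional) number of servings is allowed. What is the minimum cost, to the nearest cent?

Cost per g of fiber: kidney beans $0.1417, strawberries $0.2500, bell pepper $0.4500, hummus $0.4750.
Take 3 servings of kidney beans: +18.0 g fiber for $2.55 (total $2.55, still need 2.0 g).
Take 0.6667 servings of strawberries: +2.0 g fiber for $0.50 (total $3.05, still need 0.0 g).
Greedy by cheapest-per-g is optimal for a single linear constraint, so the minimum cost is $3.05.

$3.05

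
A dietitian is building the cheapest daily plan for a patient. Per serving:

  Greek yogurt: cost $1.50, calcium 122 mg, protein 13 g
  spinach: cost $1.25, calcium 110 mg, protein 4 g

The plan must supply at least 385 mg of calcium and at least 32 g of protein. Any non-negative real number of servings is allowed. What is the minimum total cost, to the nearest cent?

$4.61

Two binding constraints pin down two serving amounts, so the optimal mix uses at most two foods. The candidates are each food alone (scaled to the tighter of calcium/protein) and each pair with both constraints tight.
Greek yogurt only: max(385/122, 32/13) = 3.156 servings → $4.73.
spinach only: max(385/110, 32/4) = 8 servings → $10.00.
Greek yogurt + spinach with both tight: 2.102 servings and 1.169 servings → $4.61.
The minimum over all feasible corners is $4.61.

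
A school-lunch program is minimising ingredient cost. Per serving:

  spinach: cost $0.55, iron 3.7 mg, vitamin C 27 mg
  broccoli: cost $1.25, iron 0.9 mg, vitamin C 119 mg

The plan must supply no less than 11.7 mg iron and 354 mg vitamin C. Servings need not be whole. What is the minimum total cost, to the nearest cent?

$4.41

Two binding constraints pin down two serving amounts, so the optimal mix uses at most two foods. The candidates are each food alone (scaled to the tighter of iron/vitamin C) and each pair with both constraints tight.
spinach only: max(11.7/3.7, 354/27) = 13.11 servings → $7.21.
broccoli only: max(11.7/0.9, 354/119) = 13 servings → $16.25.
spinach + broccoli with both tight: 2.581 servings and 2.389 servings → $4.41.
The minimum over all feasible corners is $4.41.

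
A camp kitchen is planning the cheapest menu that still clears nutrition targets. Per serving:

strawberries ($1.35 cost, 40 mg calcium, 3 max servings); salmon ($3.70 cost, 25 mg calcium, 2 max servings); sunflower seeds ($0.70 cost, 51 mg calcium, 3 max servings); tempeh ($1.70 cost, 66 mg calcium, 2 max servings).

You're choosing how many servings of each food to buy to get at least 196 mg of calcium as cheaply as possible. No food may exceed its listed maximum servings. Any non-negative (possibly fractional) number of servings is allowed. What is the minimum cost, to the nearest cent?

$3.21

Cost per mg of calcium: sunflower seeds $0.0137, tempeh $0.0258, strawberries $0.0338, salmon $0.1480.
Take 3 servings of sunflower seeds: +153.0 mg calcium for $2.10 (total $2.10, still need 43.0 mg).
Take 0.6515 servings of tempeh: +43.0 mg calcium for $1.11 (total $3.21, still need 0.0 mg).
Greedy by cheapest-per-mg is optimal for a single linear constraint, so the minimum cost is $3.21.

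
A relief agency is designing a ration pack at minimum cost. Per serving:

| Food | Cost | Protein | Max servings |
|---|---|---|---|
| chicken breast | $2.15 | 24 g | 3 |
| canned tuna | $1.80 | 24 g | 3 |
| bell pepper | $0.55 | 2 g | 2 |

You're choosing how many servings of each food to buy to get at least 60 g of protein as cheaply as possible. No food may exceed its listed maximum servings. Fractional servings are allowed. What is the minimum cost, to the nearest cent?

Cost per g of protein: canned tuna $0.0750, chicken breast $0.0896, bell pepper $0.2750.
Take 2.5 servings of canned tuna: +60.0 g protein for $4.50 (total $4.50, still need 0.0 g).
Filling from the cheapest source first is optimal under one linear minimum: $4.50.

$4.50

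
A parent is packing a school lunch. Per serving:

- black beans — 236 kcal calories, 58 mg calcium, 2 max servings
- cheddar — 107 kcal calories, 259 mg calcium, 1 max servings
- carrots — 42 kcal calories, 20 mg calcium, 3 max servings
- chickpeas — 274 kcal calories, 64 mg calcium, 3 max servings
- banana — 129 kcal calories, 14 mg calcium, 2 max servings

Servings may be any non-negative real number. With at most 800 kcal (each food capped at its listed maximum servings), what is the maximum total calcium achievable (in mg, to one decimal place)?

457.2 mg

Calcium per kcal: cheddar 2.421, carrots 0.4762, black beans 0.2458, chickpeas 0.2336, banana 0.1085.
Take 1 serving of cheddar: uses 107 kcal, +259.0 mg calcium (running total 259.0 mg).
Take 3 servings of carrots: uses 126 kcal, +60.0 mg calcium (running total 319.0 mg).
Take 2 servings of black beans: uses 472 kcal, +116.0 mg calcium (running total 435.0 mg).
Take 0.3467 servings of chickpeas: uses 95 kcal, +22.2 mg calcium (running total 457.2 mg).
Greedy by best ratio exhausts the calories allowance optimally: 457.2 mg.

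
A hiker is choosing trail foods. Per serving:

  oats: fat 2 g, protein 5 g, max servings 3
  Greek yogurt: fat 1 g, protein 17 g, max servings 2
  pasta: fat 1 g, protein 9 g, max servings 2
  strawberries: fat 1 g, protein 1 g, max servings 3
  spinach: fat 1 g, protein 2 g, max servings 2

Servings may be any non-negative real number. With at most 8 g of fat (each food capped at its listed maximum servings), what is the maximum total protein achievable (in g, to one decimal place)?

62.0 g

Protein per g fat: Greek yogurt 17, pasta 9, oats 2.5, spinach 2, strawberries 1.
Take 2 servings of Greek yogurt: uses 2 g fat, +34.0 g protein (running total 34.0 g).
Take 2 servings of pasta: uses 2 g fat, +18.0 g protein (running total 52.0 g).
Take 2 servings of oats: uses 4 g fat, +10.0 g protein (running total 62.0 g).
Filling greedily by protein-per-g fat is optimal for one linear limit, giving 62.0 g.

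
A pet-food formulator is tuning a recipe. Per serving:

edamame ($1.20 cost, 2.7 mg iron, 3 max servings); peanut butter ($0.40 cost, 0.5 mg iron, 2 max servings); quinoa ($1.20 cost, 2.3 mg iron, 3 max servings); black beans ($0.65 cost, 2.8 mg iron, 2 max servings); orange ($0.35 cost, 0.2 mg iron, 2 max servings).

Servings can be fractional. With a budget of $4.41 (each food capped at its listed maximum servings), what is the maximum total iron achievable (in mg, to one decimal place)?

Iron per dollar: black beans 4.308, edamame 2.25, quinoa 1.917, peanut butter 1.25, orange 0.5714.
Take 2 servings of black beans: spends $1.30, +5.6 mg iron (running total 5.6 mg).
Take 2.592 servings of edamame: spends $3.11, +7.0 mg iron (running total 12.6 mg).
Filling greedily by iron-per-dollar is optimal for one linear limit, giving 12.6 mg.

12.6 mg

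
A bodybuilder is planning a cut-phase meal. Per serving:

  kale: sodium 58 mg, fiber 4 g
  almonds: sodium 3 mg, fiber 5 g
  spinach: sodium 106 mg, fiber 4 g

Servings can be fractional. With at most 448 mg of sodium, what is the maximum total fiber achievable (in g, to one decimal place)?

746.7 g

Fiber per mg sodium: almonds 1.667, kale 0.06897, spinach 0.03774.
With no serving limits, spend the whole sodium allowance on almonds: 448 mg / 3 mg × 5 g = 746.7 g.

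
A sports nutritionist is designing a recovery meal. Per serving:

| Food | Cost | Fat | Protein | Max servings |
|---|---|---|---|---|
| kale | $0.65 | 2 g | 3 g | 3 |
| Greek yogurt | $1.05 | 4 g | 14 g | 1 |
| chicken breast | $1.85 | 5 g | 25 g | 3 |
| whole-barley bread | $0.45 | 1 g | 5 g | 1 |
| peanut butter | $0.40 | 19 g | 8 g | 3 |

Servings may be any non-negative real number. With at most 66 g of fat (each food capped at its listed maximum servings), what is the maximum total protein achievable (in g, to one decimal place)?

119.8 g

Protein per g fat: chicken breast 5, whole-barley bread 5, Greek yogurt 3.5, kale 1.5, peanut butter 0.4211.
Take 3 servings of chicken breast: uses 15 g fat, +75.0 g protein (running total 75.0 g).
Take 1 serving of whole-barley bread: uses 1 g fat, +5.0 g protein (running total 80.0 g).
Take 1 serving of Greek yogurt: uses 4 g fat, +14.0 g protein (running total 94.0 g).
Take 3 servings of kale: uses 6 g fat, +9.0 g protein (running total 103.0 g).
Take 2.105 servings of peanut butter: uses 40 g fat, +16.8 g protein (running total 119.8 g).
Greedy by best ratio exhausts the fat allowance optimally: 119.8 g.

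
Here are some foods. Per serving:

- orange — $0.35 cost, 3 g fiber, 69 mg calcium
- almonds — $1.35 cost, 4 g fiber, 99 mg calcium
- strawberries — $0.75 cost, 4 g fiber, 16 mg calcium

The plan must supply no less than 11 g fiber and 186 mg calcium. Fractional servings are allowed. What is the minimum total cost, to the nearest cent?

$1.28

This is a tiny linear program; its minimum lies at a vertex of the feasible set. List the vertices and price them.
orange only: max(11/3, 186/69) = 3.667 servings → $1.28.
almonds only: max(11/4, 186/99) = 2.75 servings → $3.71.
strawberries only: max(11/4, 186/16) = 11.62 servings → $8.72.
orange + almonds with both targets exact would need a negative amount; discard.
orange + strawberries with both tight: 2.491 servings and 0.8816 servings → $1.53.
almonds + strawberries with both tight: 1.711 servings and 1.039 servings → $3.09.
The minimum over all feasible corners is $1.28.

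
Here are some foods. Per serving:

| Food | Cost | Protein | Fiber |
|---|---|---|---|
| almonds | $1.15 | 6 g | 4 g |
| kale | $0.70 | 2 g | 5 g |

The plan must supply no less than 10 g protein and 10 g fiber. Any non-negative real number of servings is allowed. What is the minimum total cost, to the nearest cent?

$2.20

Minimising a linear cost over {protein ≥ 10, fiber ≥ 10, servings ≥ 0} — the optimum is at a vertex, using one or two foods.
almonds only: max(10/6, 10/4) = 2.5 servings → $2.88.
kale only: max(10/2, 10/5) = 5 servings → $3.50.
almonds + kale with both tight: 1.364 servings and 0.9091 servings → $2.20.
Cheapest feasible corner: $2.20.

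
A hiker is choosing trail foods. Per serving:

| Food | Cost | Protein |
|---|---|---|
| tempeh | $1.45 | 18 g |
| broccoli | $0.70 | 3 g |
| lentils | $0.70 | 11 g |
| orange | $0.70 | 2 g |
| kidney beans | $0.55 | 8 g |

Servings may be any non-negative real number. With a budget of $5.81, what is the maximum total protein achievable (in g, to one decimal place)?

91.3 g

Protein per dollar: lentils 15.71, kidney beans 14.55, tempeh 12.41, broccoli 4.286, orange 2.857.
With no serving limits, spend the whole cost allowance on lentils: $5.81 / $0.70 × 11 g = 91.3 g.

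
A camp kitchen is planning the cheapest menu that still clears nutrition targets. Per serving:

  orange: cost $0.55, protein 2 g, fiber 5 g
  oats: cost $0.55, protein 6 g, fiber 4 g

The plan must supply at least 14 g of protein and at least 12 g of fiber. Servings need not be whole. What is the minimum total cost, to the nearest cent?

$1.55

For a min-cost LP with two ≥-constraints, a basic feasible solution has at most two positive variables.
orange only: max(14/2, 12/5) = 7 servings → $3.85.
oats only: max(14/6, 12/4) = 3 servings → $1.65.
orange + oats with both tight: 0.7273 servings and 2.091 servings → $1.55.
Cheapest feasible corner: $1.55.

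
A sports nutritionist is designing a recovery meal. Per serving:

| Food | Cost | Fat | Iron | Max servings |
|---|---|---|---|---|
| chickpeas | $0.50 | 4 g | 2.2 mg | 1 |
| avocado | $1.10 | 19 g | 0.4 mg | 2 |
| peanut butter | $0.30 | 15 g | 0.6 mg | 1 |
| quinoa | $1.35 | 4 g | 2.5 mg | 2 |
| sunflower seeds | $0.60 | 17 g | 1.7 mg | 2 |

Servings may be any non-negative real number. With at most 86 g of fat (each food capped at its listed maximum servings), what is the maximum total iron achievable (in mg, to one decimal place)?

Iron per g fat: quinoa 0.625, chickpeas 0.55, sunflower seeds 0.1, peanut butter 0.04, avocado 0.02105.
Take 2 servings of quinoa: uses 8 g fat, +5.0 mg iron (running total 5.0 mg).
Take 1 serving of chickpeas: uses 4 g fat, +2.2 mg iron (running total 7.2 mg).
Take 2 servings of sunflower seeds: uses 34 g fat, +3.4 mg iron (running total 10.6 mg).
Take 1 serving of peanut butter: uses 15 g fat, +0.6 mg iron (running total 11.2 mg).
Take 1.316 servings of avocado: uses 25 g fat, +0.5 mg iron (running total 11.7 mg).
Filling greedily by iron-per-g fat is optimal for one linear limit, giving 11.7 mg.

11.7 mg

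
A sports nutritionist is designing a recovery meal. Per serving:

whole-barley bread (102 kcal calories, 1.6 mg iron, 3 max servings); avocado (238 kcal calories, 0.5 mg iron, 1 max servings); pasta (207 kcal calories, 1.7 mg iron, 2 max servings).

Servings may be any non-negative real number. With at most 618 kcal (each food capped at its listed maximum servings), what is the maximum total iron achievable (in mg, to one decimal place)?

7.4 mg

Iron per kcal: whole-barley bread 0.01569, pasta 0.008213, avocado 0.002101.
Take 3 servings of whole-barley bread: uses 306 kcal, +4.8 mg iron (running total 4.8 mg).
Take 1.507 servings of pasta: uses 312 kcal, +2.6 mg iron (running total 7.4 mg).
Greedy by best ratio exhausts the calories allowance optimally: 7.4 mg.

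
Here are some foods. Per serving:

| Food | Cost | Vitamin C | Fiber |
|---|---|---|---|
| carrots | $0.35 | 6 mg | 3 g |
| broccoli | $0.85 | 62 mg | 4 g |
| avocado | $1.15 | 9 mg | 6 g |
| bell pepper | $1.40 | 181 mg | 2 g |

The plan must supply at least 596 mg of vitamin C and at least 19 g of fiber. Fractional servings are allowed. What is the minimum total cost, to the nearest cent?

$5.89

Minimising a linear cost over {vitamin C ≥ 596, fiber ≥ 19, servings ≥ 0} — the optimum is at a vertex, using one or two foods.
carrots only: max(596/6, 19/3) = 99.33 servings → $34.77.
broccoli only: max(596/62, 19/4) = 9.613 servings → $8.17.
avocado only: max(596/9, 19/6) = 66.22 servings → $76.16.
bell pepper only: max(596/181, 19/2) = 9.5 servings → $13.30.
carrots + broccoli: the both-tight solution has a negative serving — not a feasible corner.
carrots + avocado: intersection lies outside the first quadrant.
carrots + bell pepper with both tight: 4.232 servings and 3.153 servings → $5.89.
broccoli + avocado with both targets exact would need a negative amount; discard.
broccoli + bell pepper with both tight: 3.745 servings and 2.01 servings → $6.00.
avocado + bell pepper with both tight: 2.104 servings and 3.188 servings → $6.88.
So the least-cost plan costs $5.89.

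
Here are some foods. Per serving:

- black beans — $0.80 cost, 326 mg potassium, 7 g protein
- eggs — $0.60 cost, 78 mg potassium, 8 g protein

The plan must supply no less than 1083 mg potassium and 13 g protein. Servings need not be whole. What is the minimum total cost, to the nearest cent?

At the optimum either one food covers both requirements or two foods hit both targets exactly; no other combination can be cheaper.
black beans only: max(1083/326, 13/7) = 3.322 servings → $2.66.
eggs only: max(1083/78, 13/8) = 13.88 servings → $8.33.
black beans + eggs with both targets exact would need a negative amount; discard.
Cheapest feasible corner: $2.66.

$2.66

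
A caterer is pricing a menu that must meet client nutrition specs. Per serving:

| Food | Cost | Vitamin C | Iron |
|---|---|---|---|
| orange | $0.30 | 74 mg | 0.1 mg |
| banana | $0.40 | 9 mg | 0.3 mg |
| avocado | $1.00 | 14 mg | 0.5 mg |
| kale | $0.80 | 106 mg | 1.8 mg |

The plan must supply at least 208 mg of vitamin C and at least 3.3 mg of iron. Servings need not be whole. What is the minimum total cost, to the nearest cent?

Check every corner: each single food scaled to meet both minima, and each pair solved so both constraints bind.
orange only: max(208/74, 3.3/0.1) = 33 servings → $9.90.
banana only: max(208/9, 3.3/0.3) = 23.11 servings → $9.24.
avocado only: max(208/14, 3.3/0.5) = 14.86 servings → $14.86.
kale only: max(208/106, 3.3/1.8) = 1.962 servings → $1.57.
orange + banana with both tight: 1.535 servings and 10.49 servings → $4.66.
orange + avocado with both tight: 1.624 servings and 6.275 servings → $6.76.
orange + kale with both tight: 0.2007 servings and 1.822 servings → $1.52.
banana + avocado: intersection lies outside the first quadrant.
banana + kale: intersection lies outside the first quadrant.
avocado + kale: the both-tight solution has a negative serving — not a feasible corner.
So the least-cost plan costs $1.52.

$1.52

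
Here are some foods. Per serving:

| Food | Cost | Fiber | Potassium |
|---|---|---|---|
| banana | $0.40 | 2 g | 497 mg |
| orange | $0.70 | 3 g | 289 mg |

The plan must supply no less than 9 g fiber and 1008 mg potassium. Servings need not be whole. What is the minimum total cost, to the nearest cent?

The cheapest plan sits at a corner of the feasible region — with two constraints it uses at most two foods.
banana only: max(9/2, 1008/497) = 4.5 servings → $1.80.
orange only: max(9/3, 1008/289) = 3.488 servings → $2.44.
banana + orange with both tight: 0.4633 servings and 2.691 servings → $2.07.
The minimum over all feasible corners is $1.80.

$1.80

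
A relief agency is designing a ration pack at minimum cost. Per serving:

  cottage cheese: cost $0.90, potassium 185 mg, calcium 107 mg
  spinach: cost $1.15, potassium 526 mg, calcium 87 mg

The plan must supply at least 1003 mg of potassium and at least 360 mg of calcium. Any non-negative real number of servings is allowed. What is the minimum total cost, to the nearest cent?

This is a tiny linear program; its minimum lies at a vertex of the feasible set. List the vertices and price them.
cottage cheese only: max(1003/185, 360/107) = 5.422 servings → $4.88.
spinach only: max(1003/526, 360/87) = 4.138 servings → $4.76.
cottage cheese + spinach with both tight: 2.541 servings and 1.013 servings → $3.45.
So the least-cost plan costs $3.45.

$3.45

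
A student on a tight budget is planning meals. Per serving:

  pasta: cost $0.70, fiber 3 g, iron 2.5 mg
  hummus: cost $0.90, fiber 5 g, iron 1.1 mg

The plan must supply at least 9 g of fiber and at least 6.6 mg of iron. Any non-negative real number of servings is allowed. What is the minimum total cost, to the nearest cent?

$2.02

With two linear requirements the optimum uses one or two foods; enumerate the corners.
pasta only: max(9/3, 6.6/2.5) = 3 servings → $2.10.
hummus only: max(9/5, 6.6/1.1) = 6 servings → $5.40.
pasta + hummus with both tight: 2.511 servings and 0.2935 servings → $2.02.
So the least-cost plan costs $2.02.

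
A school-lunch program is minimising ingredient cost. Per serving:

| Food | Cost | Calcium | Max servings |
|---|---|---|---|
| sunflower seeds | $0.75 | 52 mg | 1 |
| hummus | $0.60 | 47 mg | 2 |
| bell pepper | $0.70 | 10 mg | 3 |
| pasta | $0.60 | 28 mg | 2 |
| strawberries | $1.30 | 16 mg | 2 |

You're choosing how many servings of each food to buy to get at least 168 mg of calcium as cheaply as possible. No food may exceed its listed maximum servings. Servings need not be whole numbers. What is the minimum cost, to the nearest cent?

Cost per mg of calcium: hummus $0.0128, sunflower seeds $0.0144, pasta $0.0214, bell pepper $0.0700, strawberries $0.0813.
Take 2 servings of hummus: +94.0 mg calcium for $1.20 (total $1.20, still need 74.0 mg).
Take 1 serving of sunflower seeds: +52.0 mg calcium for $0.75 (total $1.95, still need 22.0 mg).
Take 0.7857 servings of pasta: +22.0 mg calcium for $0.47 (total $2.42, still need 0.0 mg).
Greedy by cheapest-per-mg is optimal for a single linear constraint, so the minimum cost is $2.42.

$2.42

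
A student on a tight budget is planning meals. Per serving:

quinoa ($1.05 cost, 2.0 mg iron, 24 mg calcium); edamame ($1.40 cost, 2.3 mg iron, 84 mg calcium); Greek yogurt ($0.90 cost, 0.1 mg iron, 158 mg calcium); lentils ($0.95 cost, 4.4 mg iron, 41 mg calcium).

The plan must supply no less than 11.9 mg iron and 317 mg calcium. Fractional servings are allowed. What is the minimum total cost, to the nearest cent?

At the optimum either one food covers both requirements or two foods hit both targets exactly; no other combination can be cheaper.
quinoa only: max(11.9/2.0, 317/24) = 13.21 servings → $13.87.
edamame only: max(11.9/2.3, 317/84) = 5.174 servings → $7.24.
Greek yogurt only: max(11.9/0.1, 317/158) = 119 servings → $107.10.
lentils only: max(11.9/4.4, 317/41) = 7.732 servings → $7.35.
quinoa + edamame with both tight: 2.398 servings and 3.089 servings → $6.84.
quinoa + Greek yogurt with both tight: 5.894 servings and 1.111 servings → $7.19.
quinoa + lentils: intersection lies outside the first quadrant.
edamame + Greek yogurt: the both-tight solution has a negative serving — not a feasible corner.
edamame + lentils with both tight: 3.294 servings and 0.9826 servings → $5.55.
Greek yogurt + lentils with both tight: 1.312 servings and 2.675 servings → $3.72.
So the least-cost plan costs $3.72.

$3.72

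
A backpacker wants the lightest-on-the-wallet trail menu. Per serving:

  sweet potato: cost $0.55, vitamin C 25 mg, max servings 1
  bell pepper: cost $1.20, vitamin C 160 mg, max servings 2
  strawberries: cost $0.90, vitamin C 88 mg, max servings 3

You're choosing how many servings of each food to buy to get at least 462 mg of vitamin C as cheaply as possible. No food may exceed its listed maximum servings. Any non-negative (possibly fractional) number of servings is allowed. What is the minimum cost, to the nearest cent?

Cost per mg of vitamin C: bell pepper $0.0075, strawberries $0.0102, sweet potato $0.0220.
Take 2 servings of bell pepper: +320.0 mg vitamin C for $2.40 (total $2.40, still need 142.0 mg).
Take 1.614 servings of strawberries: +142.0 mg vitamin C for $1.45 (total $3.85, still need 0.0 mg).
Greedy by cheapest-per-mg is optimal for a single linear constraint, so the minimum cost is $3.85.

$3.85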